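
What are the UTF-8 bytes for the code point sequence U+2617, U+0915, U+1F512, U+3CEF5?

U+2617: 3-byte form → E2 98 97.
U+0915: 3-byte form → E0 A4 95.
U+1F512: 4-byte form → F0 9F 94 92.
U+3CEF5: 4-byte form → F0 BC BB B5.
Concatenated (14 bytes): E2 98 97 E0 A4 95 F0 9F 94 92 F0 BC BB B5.

E2 98 97 E0 A4 95 F0 9F 94 92 F0 BC BB B5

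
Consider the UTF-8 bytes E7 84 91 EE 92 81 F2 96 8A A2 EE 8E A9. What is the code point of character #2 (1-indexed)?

U+E481

Offset 0: leading byte 0xE7 = 11100111 → 3-byte char #1 = E7 84 91.
Offset 3: leading byte 0xEE = 11101110 → 3-byte char #2 = EE 92 81.
Leading byte 0xEE = 11101110 matches 1110xxxx → 3-byte sequence.
Byte 1: 0xEE = 11101110, payload 1110 (4 bits).
Byte 2: 0x92 = 10010010 (10xxxxxx ✓), payload 010010.
Byte 3: 0x81 = 10000001 (10xxxxxx ✓), payload 000001.
Concatenate: 1110010010000001 = 0xE481 (16 bits → U+E481).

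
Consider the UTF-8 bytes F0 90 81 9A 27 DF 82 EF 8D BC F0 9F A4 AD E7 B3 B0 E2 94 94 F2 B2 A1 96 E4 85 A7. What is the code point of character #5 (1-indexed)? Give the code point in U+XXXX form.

U+1F92D

Offset 0: leading byte 0xF0 = 11110000 → 4-byte char #1 = F0 90 81 9A.
Offset 4: leading byte 0x27 = 00100111 → 1-byte char #2 = 27.
Offset 5: leading byte 0xDF = 11011111 → 2-byte char #3 = DF 82.
Offset 7: leading byte 0xEF = 11101111 → 3-byte char #4 = EF 8D BC.
Offset 10: leading byte 0xF0 = 11110000 → 4-byte char #5 = F0 9F A4 AD.
Leading byte 0xF0 = 11110000 matches 11110xxx → 4-byte sequence.
Byte 1: 0xF0 = 11110000, payload 000 (3 bits).
Byte 2: 0x9F = 10011111 (10xxxxxx ✓), payload 011111.
Byte 3: 0xA4 = 10100100 (10xxxxxx ✓), payload 100100.
Byte 4: 0xAD = 10101101 (10xxxxxx ✓), payload 101101.
Concatenate: 000011111100100101101 = 0x1F92D (21 bits → U+1F92D).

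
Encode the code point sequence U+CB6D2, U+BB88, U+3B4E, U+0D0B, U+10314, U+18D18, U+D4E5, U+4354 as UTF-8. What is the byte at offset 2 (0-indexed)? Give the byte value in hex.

U+CB6D2 → 4-byte form F3 8B 9B 92 at offsets 0–3.
Offset 2 falls in char 1's range; it's byte 3 of F3 8B 9B 92 = 0x9B.

0x9B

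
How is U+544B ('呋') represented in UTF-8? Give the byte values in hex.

E5 91 8B

U+544B = 0x544B = 21579 decimal. In range U+0800–U+FFFF → 3-byte form: 1110xxxx 10xxxxxx 10xxxxxx.
Binary (16 bits): 0101010001001011.
Split 4+6+6: 0101 | 010001 | 001011.
Byte 1: 11100101 = 0xE5.
Byte 2: 10010001 = 0x91.
Byte 3: 10001011 = 0x8B.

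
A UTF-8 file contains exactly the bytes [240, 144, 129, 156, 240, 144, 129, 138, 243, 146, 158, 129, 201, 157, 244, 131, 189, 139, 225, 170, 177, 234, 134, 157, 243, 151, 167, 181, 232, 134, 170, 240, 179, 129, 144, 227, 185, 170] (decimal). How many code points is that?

Byte at offset 0: 0xF0 = 11110000 → 4-byte char (#1). Advance 4.
Byte at offset 4: 0xF0 = 11110000 → 4-byte char (#2). Advance 4.
Byte at offset 8: 0xF3 = 11110011 → 4-byte char (#3). Advance 4.
Byte at offset 12: 0xC9 = 11001001 → 2-byte char (#4). Advance 2.
Byte at offset 14: 0xF4 = 11110100 → 4-byte char (#5). Advance 4.
Byte at offset 18: 0xE1 = 11100001 → 3-byte char (#6). Advance 3.
Byte at offset 21: 0xEA = 11101010 → 3-byte char (#7). Advance 3.
Byte at offset 24: 0xF3 = 11110011 → 4-byte char (#8). Advance 4.
Byte at offset 28: 0xE8 = 11101000 → 3-byte char (#9). Advance 3.
Byte at offset 31: 0xF0 = 11110000 → 4-byte char (#10). Advance 4.
Byte at offset 35: 0xE3 = 11100011 → 3-byte char (#11). Advance 3.
Reached end at offset 38 after 11 code points.

11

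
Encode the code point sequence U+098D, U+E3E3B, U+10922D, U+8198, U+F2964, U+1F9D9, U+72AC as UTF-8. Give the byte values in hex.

U+098D: 3-byte form → E0 A6 8D.
U+E3E3B: 4-byte form → F3 A3 B8 BB.
U+10922D: 4-byte form → F4 89 88 AD.
U+8198: 3-byte form → E8 86 98.
U+F2964: 4-byte form → F3 B2 A5 A4.
U+1F9D9: 4-byte form → F0 9F A7 99.
U+72AC: 3-byte form → E7 8A AC.
Concatenated (25 bytes): E0 A6 8D F3 A3 B8 BB F4 89 88 AD E8 86 98 F3 B2 A5 A4 F0 9F A7 99 E7 8A AC.

E0 A6 8D F3 A3 B8 BB F4 89 88 AD E8 86 98 F3 B2 A5 A4 F0 9F A7 99 E7 8A AC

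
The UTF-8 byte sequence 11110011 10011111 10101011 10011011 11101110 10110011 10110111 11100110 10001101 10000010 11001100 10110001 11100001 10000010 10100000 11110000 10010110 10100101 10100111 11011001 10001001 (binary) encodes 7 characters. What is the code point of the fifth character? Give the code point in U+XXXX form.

U+10A0

Offset 0: leading byte 0xF3 = 11110011 → 4-byte char #1 = F3 9F AB 9B.
Offset 4: leading byte 0xEE = 11101110 → 3-byte char #2 = EE B3 B7.
Offset 7: leading byte 0xE6 = 11100110 → 3-byte char #3 = E6 8D 82.
Offset 10: leading byte 0xCC = 11001100 → 2-byte char #4 = CC B1.
Offset 12: leading byte 0xE1 = 11100001 → 3-byte char #5 = E1 82 A0.
Leading byte 0xE1 = 11100001 matches 1110xxxx → 3-byte sequence.
Byte 1: 0xE1 = 11100001, payload 0001 (4 bits).
Byte 2: 0x82 = 10000010 (10xxxxxx ✓), payload 000010.
Byte 3: 0xA0 = 10100000 (10xxxxxx ✓), payload 100000.
Concatenate: 0001000010100000 = 0x10A0 (16 bits → U+10A0).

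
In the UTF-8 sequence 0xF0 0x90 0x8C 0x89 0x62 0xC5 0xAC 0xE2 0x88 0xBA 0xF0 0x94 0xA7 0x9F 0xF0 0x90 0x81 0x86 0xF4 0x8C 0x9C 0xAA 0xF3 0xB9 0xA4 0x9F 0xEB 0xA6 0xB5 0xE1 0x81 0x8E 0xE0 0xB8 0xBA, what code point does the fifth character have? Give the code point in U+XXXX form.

U+149DF

Offset 0: leading byte 0xF0 = 11110000 → 4-byte char #1 = F0 90 8C 89.
Offset 4: leading byte 0x62 = 01100010 → 1-byte char #2 = 62.
Offset 5: leading byte 0xC5 = 11000101 → 2-byte char #3 = C5 AC.
Offset 7: leading byte 0xE2 = 11100010 → 3-byte char #4 = E2 88 BA.
Offset 10: leading byte 0xF0 = 11110000 → 4-byte char #5 = F0 94 A7 9F.
Leading byte 0xF0 = 11110000 matches 11110xxx → 4-byte sequence.
Byte 1: 0xF0 = 11110000, payload 000 (3 bits).
Byte 2: 0x94 = 10010100 (10xxxxxx ✓), payload 010100.
Byte 3: 0xA7 = 10100111 (10xxxxxx ✓), payload 100111.
Byte 4: 0x9F = 10011111 (10xxxxxx ✓), payload 011111.
Concatenate: 000010100100111011111 = 0x149DF (21 bits → U+149DF).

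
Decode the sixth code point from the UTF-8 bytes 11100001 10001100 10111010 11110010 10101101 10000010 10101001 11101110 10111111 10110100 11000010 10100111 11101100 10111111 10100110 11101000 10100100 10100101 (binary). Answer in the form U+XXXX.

Offset 0: leading byte 0xE1 = 11100001 → 3-byte char #1 = E1 8C BA.
Offset 3: leading byte 0xF2 = 11110010 → 4-byte char #2 = F2 AD 82 A9.
Offset 7: leading byte 0xEE = 11101110 → 3-byte char #3 = EE BF B4.
Offset 10: leading byte 0xC2 = 11000010 → 2-byte char #4 = C2 A7.
Offset 12: leading byte 0xEC = 11101100 → 3-byte char #5 = EC BF A6.
Offset 15: leading byte 0xE8 = 11101000 → 3-byte char #6 = E8 A4 A5.
Leading byte 0xE8 = 11101000 matches 1110xxxx → 3-byte sequence.
Byte 1: 0xE8 = 11101000, payload 1000 (4 bits).
Byte 2: 0xA4 = 10100100 (10xxxxxx ✓), payload 100100.
Byte 3: 0xA5 = 10100101 (10xxxxxx ✓), payload 100101.
Concatenate: 1000100100100101 = 0x8925 (16 bits → U+8925).

U+8925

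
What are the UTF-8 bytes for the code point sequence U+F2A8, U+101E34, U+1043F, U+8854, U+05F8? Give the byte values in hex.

U+F2A8: 3-byte form → EF 8A A8.
U+101E34: 4-byte form → F4 81 B8 B4.
U+1043F: 4-byte form → F0 90 90 BF.
U+8854: 3-byte form → E8 A1 94.
U+05F8: 2-byte form → D7 B8.
Concatenated (16 bytes): EF 8A A8 F4 81 B8 B4 F0 90 90 BF E8 A1 94 D7 B8.

EF 8A A8 F4 81 B8 B4 F0 90 90 BF E8 A1 94 D7 B8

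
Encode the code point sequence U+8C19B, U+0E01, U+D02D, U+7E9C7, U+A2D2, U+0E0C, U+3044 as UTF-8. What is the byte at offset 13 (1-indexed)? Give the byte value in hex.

1-indexed offset 13 is 0-indexed offset 12.
U+8C19B → 4-byte form F2 8C 86 9B at offsets 0–3.
U+0E01 → 3-byte form E0 B8 81 at offsets 4–6.
U+D02D → 3-byte form ED 80 AD at offsets 7–9.
U+7E9C7 → 4-byte form F1 BE A7 87 at offsets 10–13.
Offset 12 falls in char 4's range; it's byte 3 of F1 BE A7 87 = 0xA7.

0xA7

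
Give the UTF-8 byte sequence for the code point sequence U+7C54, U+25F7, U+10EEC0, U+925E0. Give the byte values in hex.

U+7C54: 3-byte form → E7 B1 94.
U+25F7: 3-byte form → E2 97 B7.
U+10EEC0: 4-byte form → F4 8E BB 80.
U+925E0: 4-byte form → F2 92 97 A0.
Concatenated (14 bytes): E7 B1 94 E2 97 B7 F4 8E BB 80 F2 92 97 A0.

E7 B1 94 E2 97 B7 F4 8E BB 80 F2 92 97 A0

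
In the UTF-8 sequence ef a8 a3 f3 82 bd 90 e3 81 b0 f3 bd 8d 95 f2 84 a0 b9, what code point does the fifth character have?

Offset 0: leading byte 0xEF = 11101111 → 3-byte char #1 = EF A8 A3.
Offset 3: leading byte 0xF3 = 11110011 → 4-byte char #2 = F3 82 BD 90.
Offset 7: leading byte 0xE3 = 11100011 → 3-byte char #3 = E3 81 B0.
Offset 10: leading byte 0xF3 = 11110011 → 4-byte char #4 = F3 BD 8D 95.
Offset 14: leading byte 0xF2 = 11110010 → 4-byte char #5 = F2 84 A0 B9.
Leading byte 0xF2 = 11110010 matches 11110xxx → 4-byte sequence.
Byte 1: 0xF2 = 11110010, payload 010 (3 bits).
Byte 2: 0x84 = 10000100 (10xxxxxx ✓), payload 000100.
Byte 3: 0xA0 = 10100000 (10xxxxxx ✓), payload 100000.
Byte 4: 0xB9 = 10111001 (10xxxxxx ✓), payload 111001.
Concatenate: 010000100100000111001 = 0x84839 (21 bits → U+84839).

U+84839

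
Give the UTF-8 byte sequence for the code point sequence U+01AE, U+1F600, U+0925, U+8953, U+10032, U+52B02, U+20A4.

U+01AE: 2-byte form → C6 AE.
U+1F600: 4-byte form → F0 9F 98 80.
U+0925: 3-byte form → E0 A4 A5.
U+8953: 3-byte form → E8 A5 93.
U+10032: 4-byte form → F0 90 80 B2.
U+52B02: 4-byte form → F1 92 AC 82.
U+20A4: 3-byte form → E2 82 A4.
Concatenated (23 bytes): C6 AE F0 9F 98 80 E0 A4 A5 E8 A5 93 F0 90 80 B2 F1 92 AC 82 E2 82 A4.

C6 AE F0 9F 98 80 E0 A4 A5 E8 A5 93 F0 90 80 B2 F1 92 AC 82 E2 82 A4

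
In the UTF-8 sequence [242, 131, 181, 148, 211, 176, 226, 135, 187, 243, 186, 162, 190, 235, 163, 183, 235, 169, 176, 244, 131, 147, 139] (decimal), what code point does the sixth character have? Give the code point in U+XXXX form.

U+BA70

Offset 0: leading byte 0xF2 = 11110010 → 4-byte char #1 = F2 83 B5 94.
Offset 4: leading byte 0xD3 = 11010011 → 2-byte char #2 = D3 B0.
Offset 6: leading byte 0xE2 = 11100010 → 3-byte char #3 = E2 87 BB.
Offset 9: leading byte 0xF3 = 11110011 → 4-byte char #4 = F3 BA A2 BE.
Offset 13: leading byte 0xEB = 11101011 → 3-byte char #5 = EB A3 B7.
Offset 16: leading byte 0xEB = 11101011 → 3-byte char #6 = EB A9 B0.
Leading byte 0xEB = 11101011 matches 1110xxxx → 3-byte sequence.
Byte 1: 0xEB = 11101011, payload 1011 (4 bits).
Byte 2: 0xA9 = 10101001 (10xxxxxx ✓), payload 101001.
Byte 3: 0xB0 = 10110000 (10xxxxxx ✓), payload 110000.
Concatenate: 1011101001110000 = 0xBA70 (16 bits → U+BA70).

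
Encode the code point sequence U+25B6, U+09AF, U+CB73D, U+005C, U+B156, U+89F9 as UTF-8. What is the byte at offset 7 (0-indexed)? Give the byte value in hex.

U+25B6 → 3-byte form E2 96 B6 at offsets 0–2.
U+09AF → 3-byte form E0 A6 AF at offsets 3–5.
U+CB73D → 4-byte form F3 8B 9C BD at offsets 6–9.
Offset 7 falls in char 3's range; it's byte 2 of F3 8B 9C BD = 0x8B.

0x8B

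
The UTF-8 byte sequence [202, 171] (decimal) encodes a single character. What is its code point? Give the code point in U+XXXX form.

Leading byte 0xCA = 11001010 matches 110xxxxx → 2-byte sequence.
Byte 1: 0xCA = 11001010, payload 01010 (5 bits).
Byte 2: 0xAB = 10101011 (10xxxxxx ✓), payload 101011.
Concatenate: 01010101011 = 0x2AB (11 bits → U+02AB).

U+02AB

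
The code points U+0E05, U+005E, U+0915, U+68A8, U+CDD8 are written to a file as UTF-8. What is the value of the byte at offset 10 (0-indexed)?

U+0E05 → 3-byte form E0 B8 85 at offsets 0–2.
U+005E → 1-byte form 5E at offsets 3–3.
U+0915 → 3-byte form E0 A4 95 at offsets 4–6.
U+68A8 → 3-byte form E6 A2 A8 at offsets 7–9.
U+CDD8 → 3-byte form EC B7 98 at offsets 10–12.
Offset 10 falls in char 5's range; it's byte 1 of EC B7 98 = 0xEC.

0xEC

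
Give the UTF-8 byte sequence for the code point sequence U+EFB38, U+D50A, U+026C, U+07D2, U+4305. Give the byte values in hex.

U+EFB38: 4-byte form → F3 AF AC B8.
U+D50A: 3-byte form → ED 94 8A.
U+026C: 2-byte form → C9 AC.
U+07D2: 2-byte form → DF 92.
U+4305: 3-byte form → E4 8C 85.
Concatenated (14 bytes): F3 AF AC B8 ED 94 8A C9 AC DF 92 E4 8C 85.

F3 AF AC B8 ED 94 8A C9 AC DF 92 E4 8C 85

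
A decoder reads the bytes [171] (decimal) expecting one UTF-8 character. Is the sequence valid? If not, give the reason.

Byte 0xAB = 10101011 has the form 10xxxxxx — a continuation byte — but there is no preceding leading byte.

invalid (continuation byte with no leading byte)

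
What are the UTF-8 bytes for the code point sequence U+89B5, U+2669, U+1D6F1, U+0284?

E8 A6 B5 E2 99 A9 F0 9D 9B B1 CA 84

U+89B5: 3-byte form → E8 A6 B5.
U+2669: 3-byte form → E2 99 A9.
U+1D6F1: 4-byte form → F0 9D 9B B1.
U+0284: 2-byte form → CA 84.
Concatenated (12 bytes): E8 A6 B5 E2 99 A9 F0 9D 9B B1 CA 84.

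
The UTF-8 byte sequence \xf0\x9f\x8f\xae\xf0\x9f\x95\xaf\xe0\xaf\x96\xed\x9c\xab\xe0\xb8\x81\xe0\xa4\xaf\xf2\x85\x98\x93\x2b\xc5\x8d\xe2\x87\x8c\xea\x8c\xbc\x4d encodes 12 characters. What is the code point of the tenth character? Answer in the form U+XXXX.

Offset 0: leading byte 0xF0 = 11110000 → 4-byte char #1 = F0 9F 8F AE.
Offset 4: leading byte 0xF0 = 11110000 → 4-byte char #2 = F0 9F 95 AF.
Offset 8: leading byte 0xE0 = 11100000 → 3-byte char #3 = E0 AF 96.
Offset 11: leading byte 0xED = 11101101 → 3-byte char #4 = ED 9C AB.
Offset 14: leading byte 0xE0 = 11100000 → 3-byte char #5 = E0 B8 81.
Offset 17: leading byte 0xE0 = 11100000 → 3-byte char #6 = E0 A4 AF.
Offset 20: leading byte 0xF2 = 11110010 → 4-byte char #7 = F2 85 98 93.
Offset 24: leading byte 0x2B = 00101011 → 1-byte char #8 = 2B.
Offset 25: leading byte 0xC5 = 11000101 → 2-byte char #9 = C5 8D.
Offset 27: leading byte 0xE2 = 11100010 → 3-byte char #10 = E2 87 8C.
Leading byte 0xE2 = 11100010 matches 1110xxxx → 3-byte sequence.
Byte 1: 0xE2 = 11100010, payload 0010 (4 bits).
Byte 2: 0x87 = 10000111 (10xxxxxx ✓), payload 000111.
Byte 3: 0x8C = 10001100 (10xxxxxx ✓), payload 001100.
Concatenate: 0010000111001100 = 0x21CC (16 bits → U+21CC).

U+21CC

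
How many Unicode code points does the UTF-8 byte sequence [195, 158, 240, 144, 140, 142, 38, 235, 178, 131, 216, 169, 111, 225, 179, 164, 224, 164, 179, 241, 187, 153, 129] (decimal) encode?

Byte at offset 0: 0xC3 = 11000011 → 2-byte char (#1). Advance 2.
Byte at offset 2: 0xF0 = 11110000 → 4-byte char (#2). Advance 4.
Byte at offset 6: 0x26 = 00100110 → 1-byte char (#3). Advance 1.
Byte at offset 7: 0xEB = 11101011 → 3-byte char (#4). Advance 3.
Byte at offset 10: 0xD8 = 11011000 → 2-byte char (#5). Advance 2.
Byte at offset 12: 0x6F = 01101111 → 1-byte char (#6). Advance 1.
Byte at offset 13: 0xE1 = 11100001 → 3-byte char (#7). Advance 3.
Byte at offset 16: 0xE0 = 11100000 → 3-byte char (#8). Advance 3.
Byte at offset 19: 0xF1 = 11110001 → 4-byte char (#9). Advance 4.
Reached end at offset 23 after 9 code points.

9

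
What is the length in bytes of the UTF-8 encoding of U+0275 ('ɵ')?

U+0275 = 0x275. UTF-8 uses 1 byte below 0x80, 2 below 0x800, 3 below 0x10000, 4 up to 0x10FFFF. 0x275 is in U+0080–U+07FF → 2 bytes.

2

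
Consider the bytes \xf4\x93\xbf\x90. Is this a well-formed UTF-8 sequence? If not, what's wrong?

invalid (encodes a value above U+10FFFF)

Leading byte 0xF4 = 11110100 → 4-byte form.
Payload = 0x113FD0, which exceeds U+10FFFF, the maximum Unicode code point. (Leading bytes F5–FF, or F4 followed by ≥ 0x90, are invalid.)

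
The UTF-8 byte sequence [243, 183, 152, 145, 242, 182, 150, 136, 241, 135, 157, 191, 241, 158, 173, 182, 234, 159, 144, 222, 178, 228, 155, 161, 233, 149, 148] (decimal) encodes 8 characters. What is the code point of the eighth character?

U+9554

Offset 0: leading byte 0xF3 = 11110011 → 4-byte char #1 = F3 B7 98 91.
Offset 4: leading byte 0xF2 = 11110010 → 4-byte char #2 = F2 B6 96 88.
Offset 8: leading byte 0xF1 = 11110001 → 4-byte char #3 = F1 87 9D BF.
Offset 12: leading byte 0xF1 = 11110001 → 4-byte char #4 = F1 9E AD B6.
Offset 16: leading byte 0xEA = 11101010 → 3-byte char #5 = EA 9F 90.
Offset 19: leading byte 0xDE = 11011110 → 2-byte char #6 = DE B2.
Offset 21: leading byte 0xE4 = 11100100 → 3-byte char #7 = E4 9B A1.
Offset 24: leading byte 0xE9 = 11101001 → 3-byte char #8 = E9 95 94.
Leading byte 0xE9 = 11101001 matches 1110xxxx → 3-byte sequence.
Byte 1: 0xE9 = 11101001, payload 1001 (4 bits).
Byte 2: 0x95 = 10010101 (10xxxxxx ✓), payload 010101.
Byte 3: 0x94 = 10010100 (10xxxxxx ✓), payload 010100.
Concatenate: 1001010101010100 = 0x9554 (16 bits → U+9554).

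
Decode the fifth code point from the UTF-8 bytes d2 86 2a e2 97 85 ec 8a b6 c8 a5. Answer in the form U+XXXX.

U+0225

Offset 0: leading byte 0xD2 = 11010010 → 2-byte char #1 = D2 86.
Offset 2: leading byte 0x2A = 00101010 → 1-byte char #2 = 2A.
Offset 3: leading byte 0xE2 = 11100010 → 3-byte char #3 = E2 97 85.
Offset 6: leading byte 0xEC = 11101100 → 3-byte char #4 = EC 8A B6.
Offset 9: leading byte 0xC8 = 11001000 → 2-byte char #5 = C8 A5.
Leading byte 0xC8 = 11001000 matches 110xxxxx → 2-byte sequence.
Byte 1: 0xC8 = 11001000, payload 01000 (5 bits).
Byte 2: 0xA5 = 10100101 (10xxxxxx ✓), payload 100101.
Concatenate: 01000100101 = 0x225 (11 bits → U+0225).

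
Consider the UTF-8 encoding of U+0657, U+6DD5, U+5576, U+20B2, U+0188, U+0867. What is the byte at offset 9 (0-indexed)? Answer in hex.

0x82

U+0657 → 2-byte form D9 97 at offsets 0–1.
U+6DD5 → 3-byte form E6 B7 95 at offsets 2–4.
U+5576 → 3-byte form E5 95 B6 at offsets 5–7.
U+20B2 → 3-byte form E2 82 B2 at offsets 8–10.
Offset 9 falls in char 4's range; it's byte 2 of E2 82 B2 = 0x82.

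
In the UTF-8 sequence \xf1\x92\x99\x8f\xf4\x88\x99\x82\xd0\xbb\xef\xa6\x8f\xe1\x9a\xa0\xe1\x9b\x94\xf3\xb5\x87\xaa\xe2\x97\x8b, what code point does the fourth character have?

Offset 0: leading byte 0xF1 = 11110001 → 4-byte char #1 = F1 92 99 8F.
Offset 4: leading byte 0xF4 = 11110100 → 4-byte char #2 = F4 88 99 82.
Offset 8: leading byte 0xD0 = 11010000 → 2-byte char #3 = D0 BB.
Offset 10: leading byte 0xEF = 11101111 → 3-byte char #4 = EF A6 8F.
Leading byte 0xEF = 11101111 matches 1110xxxx → 3-byte sequence.
Byte 1: 0xEF = 11101111, payload 1111 (4 bits).
Byte 2: 0xA6 = 10100110 (10xxxxxx ✓), payload 100110.
Byte 3: 0x8F = 10001111 (10xxxxxx ✓), payload 001111.
Concatenate: 1111100110001111 = 0xF98F (16 bits → U+F98F).

U+F98F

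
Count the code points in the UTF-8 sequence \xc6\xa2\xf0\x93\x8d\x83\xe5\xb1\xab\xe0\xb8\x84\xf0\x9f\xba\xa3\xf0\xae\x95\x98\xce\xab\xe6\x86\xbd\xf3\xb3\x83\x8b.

Byte at offset 0: 0xC6 = 11000110 → 2-byte char (#1). Advance 2.
Byte at offset 2: 0xF0 = 11110000 → 4-byte char (#2). Advance 4.
Byte at offset 6: 0xE5 = 11100101 → 3-byte char (#3). Advance 3.
Byte at offset 9: 0xE0 = 11100000 → 3-byte char (#4). Advance 3.
Byte at offset 12: 0xF0 = 11110000 → 4-byte char (#5). Advance 4.
Byte at offset 16: 0xF0 = 11110000 → 4-byte char (#6). Advance 4.
Byte at offset 20: 0xCE = 11001110 → 2-byte char (#7). Advance 2.
Byte at offset 22: 0xE6 = 11100110 → 3-byte char (#8). Advance 3.
Byte at offset 25: 0xF3 = 11110011 → 4-byte char (#9). Advance 4.
Reached end at offset 29 after 9 code points.

9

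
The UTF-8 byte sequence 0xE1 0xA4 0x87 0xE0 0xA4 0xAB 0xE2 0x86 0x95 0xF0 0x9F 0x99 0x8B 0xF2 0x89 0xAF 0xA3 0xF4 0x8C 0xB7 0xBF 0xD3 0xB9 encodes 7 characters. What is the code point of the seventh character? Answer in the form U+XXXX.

Offset 0: leading byte 0xE1 = 11100001 → 3-byte char #1 = E1 A4 87.
Offset 3: leading byte 0xE0 = 11100000 → 3-byte char #2 = E0 A4 AB.
Offset 6: leading byte 0xE2 = 11100010 → 3-byte char #3 = E2 86 95.
Offset 9: leading byte 0xF0 = 11110000 → 4-byte char #4 = F0 9F 99 8B.
Offset 13: leading byte 0xF2 = 11110010 → 4-byte char #5 = F2 89 AF A3.
Offset 17: leading byte 0xF4 = 11110100 → 4-byte char #6 = F4 8C B7 BF.
Offset 21: leading byte 0xD3 = 11010011 → 2-byte char #7 = D3 B9.
Leading byte 0xD3 = 11010011 matches 110xxxxx → 2-byte sequence.
Byte 1: 0xD3 = 11010011, payload 10011 (5 bits).
Byte 2: 0xB9 = 10111001 (10xxxxxx ✓), payload 111001.
Concatenate: 10011111001 = 0x4F9 (11 bits → U+04F9).

U+04F9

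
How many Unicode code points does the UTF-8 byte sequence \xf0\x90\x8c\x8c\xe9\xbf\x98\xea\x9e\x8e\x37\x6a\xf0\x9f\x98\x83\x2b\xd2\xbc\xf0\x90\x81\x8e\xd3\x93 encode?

10

Byte at offset 0: 0xF0 = 11110000 → 4-byte char (#1). Advance 4.
Byte at offset 4: 0xE9 = 11101001 → 3-byte char (#2). Advance 3.
Byte at offset 7: 0xEA = 11101010 → 3-byte char (#3). Advance 3.
Byte at offset 10: 0x37 = 00110111 → 1-byte char (#4). Advance 1.
Byte at offset 11: 0x6A = 01101010 → 1-byte char (#5). Advance 1.
Byte at offset 12: 0xF0 = 11110000 → 4-byte char (#6). Advance 4.
Byte at offset 16: 0x2B = 00101011 → 1-byte char (#7). Advance 1.
Byte at offset 17: 0xD2 = 11010010 → 2-byte char (#8). Advance 2.
Byte at offset 19: 0xF0 = 11110000 → 4-byte char (#9). Advance 4.
Byte at offset 23: 0xD3 = 11010011 → 2-byte char (#10). Advance 2.
Reached end at offset 25 after 10 code points.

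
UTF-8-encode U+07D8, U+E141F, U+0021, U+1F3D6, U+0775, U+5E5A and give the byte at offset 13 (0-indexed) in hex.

U+07D8 → 2-byte form DF 98 at offsets 0–1.
U+E141F → 4-byte form F3 A1 90 9F at offsets 2–5.
U+0021 → 1-byte form 21 at offsets 6–6.
U+1F3D6 → 4-byte form F0 9F 8F 96 at offsets 7–10.
U+0775 → 2-byte form DD B5 at offsets 11–12.
U+5E5A → 3-byte form E5 B9 9A at offsets 13–15.
Offset 13 falls in char 6's range; it's byte 1 of E5 B9 9A = 0xE5.

0xE5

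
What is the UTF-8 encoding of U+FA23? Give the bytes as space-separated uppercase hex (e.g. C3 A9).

EF A8 A3

U+FA23 = 0xFA23 = 64035 decimal. In range U+0800–U+FFFF → 3-byte form: 1110xxxx 10xxxxxx 10xxxxxx.
Binary (16 bits): 1111101000100011.
Split 4+6+6: 1111 | 101000 | 100011.
Byte 1: 11101111 = 0xEF.
Byte 2: 10101000 = 0xA8.
Byte 3: 10100011 = 0xA3.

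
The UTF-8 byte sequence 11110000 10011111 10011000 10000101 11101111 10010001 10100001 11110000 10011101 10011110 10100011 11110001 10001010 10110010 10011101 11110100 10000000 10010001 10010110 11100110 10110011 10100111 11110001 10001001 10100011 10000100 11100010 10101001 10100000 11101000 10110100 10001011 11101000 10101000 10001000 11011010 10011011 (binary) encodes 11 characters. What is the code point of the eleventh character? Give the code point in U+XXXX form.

Offset 0: leading byte 0xF0 = 11110000 → 4-byte char #1 = F0 9F 98 85.
Offset 4: leading byte 0xEF = 11101111 → 3-byte char #2 = EF 91 A1.
Offset 7: leading byte 0xF0 = 11110000 → 4-byte char #3 = F0 9D 9E A3.
Offset 11: leading byte 0xF1 = 11110001 → 4-byte char #4 = F1 8A B2 9D.
Offset 15: leading byte 0xF4 = 11110100 → 4-byte char #5 = F4 80 91 96.
Offset 19: leading byte 0xE6 = 11100110 → 3-byte char #6 = E6 B3 A7.
Offset 22: leading byte 0xF1 = 11110001 → 4-byte char #7 = F1 89 A3 84.
Offset 26: leading byte 0xE2 = 11100010 → 3-byte char #8 = E2 A9 A0.
Offset 29: leading byte 0xE8 = 11101000 → 3-byte char #9 = E8 B4 8B.
Offset 32: leading byte 0xE8 = 11101000 → 3-byte char #10 = E8 A8 88.
Offset 35: leading byte 0xDA = 11011010 → 2-byte char #11 = DA 9B.
Leading byte 0xDA = 11011010 matches 110xxxxx → 2-byte sequence.
Byte 1: 0xDA = 11011010, payload 11010 (5 bits).
Byte 2: 0x9B = 10011011 (10xxxxxx ✓), payload 011011.
Concatenate: 11010011011 = 0x69B (11 bits → U+069B).

U+069B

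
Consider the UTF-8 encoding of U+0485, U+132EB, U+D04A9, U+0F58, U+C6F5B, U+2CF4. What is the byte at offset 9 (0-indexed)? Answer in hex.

0xA9

U+0485 → 2-byte form D2 85 at offsets 0–1.
U+132EB → 4-byte form F0 93 8B AB at offsets 2–5.
U+D04A9 → 4-byte form F3 90 92 A9 at offsets 6–9.
Offset 9 falls in char 3's range; it's byte 4 of F3 90 92 A9 = 0xA9.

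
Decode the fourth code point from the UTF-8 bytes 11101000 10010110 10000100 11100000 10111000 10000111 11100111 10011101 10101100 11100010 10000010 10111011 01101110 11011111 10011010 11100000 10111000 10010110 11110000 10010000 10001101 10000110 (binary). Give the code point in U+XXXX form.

Offset 0: leading byte 0xE8 = 11101000 → 3-byte char #1 = E8 96 84.
Offset 3: leading byte 0xE0 = 11100000 → 3-byte char #2 = E0 B8 87.
Offset 6: leading byte 0xE7 = 11100111 → 3-byte char #3 = E7 9D AC.
Offset 9: leading byte 0xE2 = 11100010 → 3-byte char #4 = E2 82 BB.
Leading byte 0xE2 = 11100010 matches 1110xxxx → 3-byte sequence.
Byte 1: 0xE2 = 11100010, payload 0010 (4 bits).
Byte 2: 0x82 = 10000010 (10xxxxxx ✓), payload 000010.
Byte 3: 0xBB = 10111011 (10xxxxxx ✓), payload 111011.
Concatenate: 0010000010111011 = 0x20BB (16 bits → U+20BB).

U+20BB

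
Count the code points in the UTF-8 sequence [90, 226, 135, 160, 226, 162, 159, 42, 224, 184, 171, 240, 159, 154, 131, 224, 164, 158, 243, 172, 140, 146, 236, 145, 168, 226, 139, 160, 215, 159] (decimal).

Byte at offset 0: 0x5A = 01011010 → 1-byte char (#1). Advance 1.
Byte at offset 1: 0xE2 = 11100010 → 3-byte char (#2). Advance 3.
Byte at offset 4: 0xE2 = 11100010 → 3-byte char (#3). Advance 3.
Byte at offset 7: 0x2A = 00101010 → 1-byte char (#4). Advance 1.
Byte at offset 8: 0xE0 = 11100000 → 3-byte char (#5). Advance 3.
Byte at offset 11: 0xF0 = 11110000 → 4-byte char (#6). Advance 4.
Byte at offset 15: 0xE0 = 11100000 → 3-byte char (#7). Advance 3.
Byte at offset 18: 0xF3 = 11110011 → 4-byte char (#8). Advance 4.
Byte at offset 22: 0xEC = 11101100 → 3-byte char (#9). Advance 3.
Byte at offset 25: 0xE2 = 11100010 → 3-byte char (#10). Advance 3.
Byte at offset 28: 0xD7 = 11010111 → 2-byte char (#11). Advance 2.
Reached end at offset 30 after 11 code points.

11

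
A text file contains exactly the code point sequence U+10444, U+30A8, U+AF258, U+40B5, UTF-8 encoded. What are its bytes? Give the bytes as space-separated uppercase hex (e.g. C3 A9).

U+10444: 4-byte form → F0 90 91 84.
U+30A8: 3-byte form → E3 82 A8.
U+AF258: 4-byte form → F2 AF 89 98.
U+40B5: 3-byte form → E4 82 B5.
Concatenated (14 bytes): F0 90 91 84 E3 82 A8 F2 AF 89 98 E4 82 B5.

F0 90 91 84 E3 82 A8 F2 AF 89 98 E4 82 B5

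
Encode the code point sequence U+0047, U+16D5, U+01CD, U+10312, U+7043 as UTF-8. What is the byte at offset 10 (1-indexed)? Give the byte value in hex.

1-indexed offset 10 is 0-indexed offset 9.
U+0047 → 1-byte form 47 at offsets 0–0.
U+16D5 → 3-byte form E1 9B 95 at offsets 1–3.
U+01CD → 2-byte form C7 8D at offsets 4–5.
U+10312 → 4-byte form F0 90 8C 92 at offsets 6–9.
Offset 9 falls in char 4's range; it's byte 4 of F0 90 8C 92 = 0x92.

0x92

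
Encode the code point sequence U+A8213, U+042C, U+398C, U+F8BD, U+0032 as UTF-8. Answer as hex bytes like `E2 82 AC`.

U+A8213: 4-byte form → F2 A8 88 93.
U+042C: 2-byte form → D0 AC.
U+398C: 3-byte form → E3 A6 8C.
U+F8BD: 3-byte form → EF A2 BD.
U+0032: 1-byte form → 32.
Concatenated (13 bytes): F2 A8 88 93 D0 AC E3 A6 8C EF A2 BD 32.

F2 A8 88 93 D0 AC E3 A6 8C EF A2 BD 32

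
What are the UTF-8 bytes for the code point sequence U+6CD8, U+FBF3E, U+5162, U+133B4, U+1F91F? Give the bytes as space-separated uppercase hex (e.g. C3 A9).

E6 B3 98 F3 BB BC BE E5 85 A2 F0 93 8E B4 F0 9F A4 9F

U+6CD8: 3-byte form → E6 B3 98.
U+FBF3E: 4-byte form → F3 BB BC BE.
U+5162: 3-byte form → E5 85 A2.
U+133B4: 4-byte form → F0 93 8E B4.
U+1F91F: 4-byte form → F0 9F A4 9F.
Concatenated (18 bytes): E6 B3 98 F3 BB BC BE E5 85 A2 F0 93 8E B4 F0 9F A4 9F.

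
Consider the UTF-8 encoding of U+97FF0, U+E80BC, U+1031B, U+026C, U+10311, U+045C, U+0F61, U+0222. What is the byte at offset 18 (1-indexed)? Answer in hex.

0x91

1-indexed offset 18 is 0-indexed offset 17.
U+97FF0 → 4-byte form F2 97 BF B0 at offsets 0–3.
U+E80BC → 4-byte form F3 A8 82 BC at offsets 4–7.
U+1031B → 4-byte form F0 90 8C 9B at offsets 8–11.
U+026C → 2-byte form C9 AC at offsets 12–13.
U+10311 → 4-byte form F0 90 8C 91 at offsets 14–17.
Offset 17 falls in char 5's range; it's byte 4 of F0 90 8C 91 = 0x91.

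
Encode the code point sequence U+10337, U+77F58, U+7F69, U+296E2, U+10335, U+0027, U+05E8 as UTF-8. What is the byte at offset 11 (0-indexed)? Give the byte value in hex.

U+10337 → 4-byte form F0 90 8C B7 at offsets 0–3.
U+77F58 → 4-byte form F1 B7 BD 98 at offsets 4–7.
U+7F69 → 3-byte form E7 BD A9 at offsets 8–10.
U+296E2 → 4-byte form F0 A9 9B A2 at offsets 11–14.
Offset 11 falls in char 4's range; it's byte 1 of F0 A9 9B A2 = 0xF0.

0xF0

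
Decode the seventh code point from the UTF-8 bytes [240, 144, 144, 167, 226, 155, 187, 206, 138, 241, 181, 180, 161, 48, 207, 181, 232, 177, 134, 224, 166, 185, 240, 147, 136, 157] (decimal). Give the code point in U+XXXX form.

Offset 0: leading byte 0xF0 = 11110000 → 4-byte char #1 = F0 90 90 A7.
Offset 4: leading byte 0xE2 = 11100010 → 3-byte char #2 = E2 9B BB.
Offset 7: leading byte 0xCE = 11001110 → 2-byte char #3 = CE 8A.
Offset 9: leading byte 0xF1 = 11110001 → 4-byte char #4 = F1 B5 B4 A1.
Offset 13: leading byte 0x30 = 00110000 → 1-byte char #5 = 30.
Offset 14: leading byte 0xCF = 11001111 → 2-byte char #6 = CF B5.
Offset 16: leading byte 0xE8 = 11101000 → 3-byte char #7 = E8 B1 86.
Leading byte 0xE8 = 11101000 matches 1110xxxx → 3-byte sequence.
Byte 1: 0xE8 = 11101000, payload 1000 (4 bits).
Byte 2: 0xB1 = 10110001 (10xxxxxx ✓), payload 110001.
Byte 3: 0x86 = 10000110 (10xxxxxx ✓), payload 000110.
Concatenate: 1000110001000110 = 0x8C46 (16 bits → U+8C46).

U+8C46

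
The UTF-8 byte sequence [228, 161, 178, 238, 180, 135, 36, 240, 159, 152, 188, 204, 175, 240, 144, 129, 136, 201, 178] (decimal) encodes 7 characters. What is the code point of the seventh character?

Offset 0: leading byte 0xE4 = 11100100 → 3-byte char #1 = E4 A1 B2.
Offset 3: leading byte 0xEE = 11101110 → 3-byte char #2 = EE B4 87.
Offset 6: leading byte 0x24 = 00100100 → 1-byte char #3 = 24.
Offset 7: leading byte 0xF0 = 11110000 → 4-byte char #4 = F0 9F 98 BC.
Offset 11: leading byte 0xCC = 11001100 → 2-byte char #5 = CC AF.
Offset 13: leading byte 0xF0 = 11110000 → 4-byte char #6 = F0 90 81 88.
Offset 17: leading byte 0xC9 = 11001001 → 2-byte char #7 = C9 B2.
Leading byte 0xC9 = 11001001 matches 110xxxxx → 2-byte sequence.
Byte 1: 0xC9 = 11001001, payload 01001 (5 bits).
Byte 2: 0xB2 = 10110010 (10xxxxxx ✓), payload 110010.
Concatenate: 01001110010 = 0x272 (11 bits → U+0272).

U+0272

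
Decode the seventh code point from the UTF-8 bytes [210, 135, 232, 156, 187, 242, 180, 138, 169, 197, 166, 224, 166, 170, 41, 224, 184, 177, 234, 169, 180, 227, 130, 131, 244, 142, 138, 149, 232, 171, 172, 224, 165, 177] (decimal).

Offset 0: leading byte 0xD2 = 11010010 → 2-byte char #1 = D2 87.
Offset 2: leading byte 0xE8 = 11101000 → 3-byte char #2 = E8 9C BB.
Offset 5: leading byte 0xF2 = 11110010 → 4-byte char #3 = F2 B4 8A A9.
Offset 9: leading byte 0xC5 = 11000101 → 2-byte char #4 = C5 A6.
Offset 11: leading byte 0xE0 = 11100000 → 3-byte char #5 = E0 A6 AA.
Offset 14: leading byte 0x29 = 00101001 → 1-byte char #6 = 29.
Offset 15: leading byte 0xE0 = 11100000 → 3-byte char #7 = E0 B8 B1.
Leading byte 0xE0 = 11100000 matches 1110xxxx → 3-byte sequence.
Byte 1: 0xE0 = 11100000, payload 0000 (4 bits).
Byte 2: 0xB8 = 10111000 (10xxxxxx ✓), payload 111000.
Byte 3: 0xB1 = 10110001 (10xxxxxx ✓), payload 110001.
Concatenate: 0000111000110001 = 0xE31 (16 bits → U+0E31).

U+0E31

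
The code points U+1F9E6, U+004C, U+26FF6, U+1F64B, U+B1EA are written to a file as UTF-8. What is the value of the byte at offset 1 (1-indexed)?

1-indexed offset 1 is 0-indexed offset 0.
U+1F9E6 → 4-byte form F0 9F A7 A6 at offsets 0–3.
Offset 0 falls in char 1's range; it's byte 1 of F0 9F A7 A6 = 0xF0.

0xF0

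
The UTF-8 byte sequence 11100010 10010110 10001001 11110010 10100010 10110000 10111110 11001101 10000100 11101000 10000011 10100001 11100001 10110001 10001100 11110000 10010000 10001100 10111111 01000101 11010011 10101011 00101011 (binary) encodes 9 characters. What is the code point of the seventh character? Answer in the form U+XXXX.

Offset 0: leading byte 0xE2 = 11100010 → 3-byte char #1 = E2 96 89.
Offset 3: leading byte 0xF2 = 11110010 → 4-byte char #2 = F2 A2 B0 BE.
Offset 7: leading byte 0xCD = 11001101 → 2-byte char #3 = CD 84.
Offset 9: leading byte 0xE8 = 11101000 → 3-byte char #4 = E8 83 A1.
Offset 12: leading byte 0xE1 = 11100001 → 3-byte char #5 = E1 B1 8C.
Offset 15: leading byte 0xF0 = 11110000 → 4-byte char #6 = F0 90 8C BF.
Offset 19: leading byte 0x45 = 01000101 → 1-byte char #7 = 45.
Leading byte 0x45 = 01000101 matches 0xxxxxxx → 1-byte sequence.
Byte 1: 0x45 = 01000101, payload 1000101 (7 bits).
Concatenate: 1000101 = 0x45 (7 bits → U+0045).

U+0045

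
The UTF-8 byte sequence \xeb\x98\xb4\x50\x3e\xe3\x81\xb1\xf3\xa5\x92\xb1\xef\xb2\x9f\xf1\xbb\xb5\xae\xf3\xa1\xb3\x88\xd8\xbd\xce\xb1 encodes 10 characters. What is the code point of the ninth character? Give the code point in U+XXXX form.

U+063D

Offset 0: leading byte 0xEB = 11101011 → 3-byte char #1 = EB 98 B4.
Offset 3: leading byte 0x50 = 01010000 → 1-byte char #2 = 50.
Offset 4: leading byte 0x3E = 00111110 → 1-byte char #3 = 3E.
Offset 5: leading byte 0xE3 = 11100011 → 3-byte char #4 = E3 81 B1.
Offset 8: leading byte 0xF3 = 11110011 → 4-byte char #5 = F3 A5 92 B1.
Offset 12: leading byte 0xEF = 11101111 → 3-byte char #6 = EF B2 9F.
Offset 15: leading byte 0xF1 = 11110001 → 4-byte char #7 = F1 BB B5 AE.
Offset 19: leading byte 0xF3 = 11110011 → 4-byte char #8 = F3 A1 B3 88.
Offset 23: leading byte 0xD8 = 11011000 → 2-byte char #9 = D8 BD.
Leading byte 0xD8 = 11011000 matches 110xxxxx → 2-byte sequence.
Byte 1: 0xD8 = 11011000, payload 11000 (5 bits).
Byte 2: 0xBD = 10111101 (10xxxxxx ✓), payload 111101.
Concatenate: 11000111101 = 0x63D (11 bits → U+063D).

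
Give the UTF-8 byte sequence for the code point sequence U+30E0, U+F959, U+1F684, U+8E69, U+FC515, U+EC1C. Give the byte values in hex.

E3 83 A0 EF A5 99 F0 9F 9A 84 E8 B9 A9 F3 BC 94 95 EE B0 9C

U+30E0: 3-byte form → E3 83 A0.
U+F959: 3-byte form → EF A5 99.
U+1F684: 4-byte form → F0 9F 9A 84.
U+8E69: 3-byte form → E8 B9 A9.
U+FC515: 4-byte form → F3 BC 94 95.
U+EC1C: 3-byte form → EE B0 9C.
Concatenated (20 bytes): E3 83 A0 EF A5 99 F0 9F 9A 84 E8 B9 A9 F3 BC 94 95 EE B0 9C.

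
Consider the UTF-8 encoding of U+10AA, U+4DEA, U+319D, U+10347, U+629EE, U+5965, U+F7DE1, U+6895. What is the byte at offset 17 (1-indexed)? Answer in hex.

1-indexed offset 17 is 0-indexed offset 16.
U+10AA → 3-byte form E1 82 AA at offsets 0–2.
U+4DEA → 3-byte form E4 B7 AA at offsets 3–5.
U+319D → 3-byte form E3 86 9D at offsets 6–8.
U+10347 → 4-byte form F0 90 8D 87 at offsets 9–12.
U+629EE → 4-byte form F1 A2 A7 AE at offsets 13–16.
Offset 16 falls in char 5's range; it's byte 4 of F1 A2 A7 AE = 0xAE.

0xAE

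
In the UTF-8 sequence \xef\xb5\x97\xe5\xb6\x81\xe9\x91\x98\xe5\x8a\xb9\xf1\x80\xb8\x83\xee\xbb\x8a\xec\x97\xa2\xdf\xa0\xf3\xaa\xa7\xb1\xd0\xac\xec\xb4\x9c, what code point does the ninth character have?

U+EA9F1

Offset 0: leading byte 0xEF = 11101111 → 3-byte char #1 = EF B5 97.
Offset 3: leading byte 0xE5 = 11100101 → 3-byte char #2 = E5 B6 81.
Offset 6: leading byte 0xE9 = 11101001 → 3-byte char #3 = E9 91 98.
Offset 9: leading byte 0xE5 = 11100101 → 3-byte char #4 = E5 8A B9.
Offset 12: leading byte 0xF1 = 11110001 → 4-byte char #5 = F1 80 B8 83.
Offset 16: leading byte 0xEE = 11101110 → 3-byte char #6 = EE BB 8A.
Offset 19: leading byte 0xEC = 11101100 → 3-byte char #7 = EC 97 A2.
Offset 22: leading byte 0xDF = 11011111 → 2-byte char #8 = DF A0.
Offset 24: leading byte 0xF3 = 11110011 → 4-byte char #9 = F3 AA A7 B1.
Leading byte 0xF3 = 11110011 matches 11110xxx → 4-byte sequence.
Byte 1: 0xF3 = 11110011, payload 011 (3 bits).
Byte 2: 0xAA = 10101010 (10xxxxxx ✓), payload 101010.
Byte 3: 0xA7 = 10100111 (10xxxxxx ✓), payload 100111.
Byte 4: 0xB1 = 10110001 (10xxxxxx ✓), payload 110001.
Concatenate: 011101010100111110001 = 0xEA9F1 (21 bits → U+EA9F1).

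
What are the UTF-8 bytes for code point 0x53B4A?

F1 93 AD 8A

U+53B4A = 0x53B4A = 342858 decimal. In range U+10000–U+10FFFF → 4-byte form: 11110xxx 10xxxxxx 10xxxxxx 10xxxxxx.
Binary (21 bits): 001010011101101001010.
Split 3+6+6+6: 001 | 010011 | 101101 | 001010.
Byte 1: 11110001 = 0xF1.
Byte 2: 10010011 = 0x93.
Byte 3: 10101101 = 0xAD.
Byte 4: 10001010 = 0x8A.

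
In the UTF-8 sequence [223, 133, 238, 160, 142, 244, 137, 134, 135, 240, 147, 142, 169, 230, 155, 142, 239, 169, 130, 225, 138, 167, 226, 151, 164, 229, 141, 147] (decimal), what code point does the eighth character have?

U+25E4

Offset 0: leading byte 0xDF = 11011111 → 2-byte char #1 = DF 85.
Offset 2: leading byte 0xEE = 11101110 → 3-byte char #2 = EE A0 8E.
Offset 5: leading byte 0xF4 = 11110100 → 4-byte char #3 = F4 89 86 87.
Offset 9: leading byte 0xF0 = 11110000 → 4-byte char #4 = F0 93 8E A9.
Offset 13: leading byte 0xE6 = 11100110 → 3-byte char #5 = E6 9B 8E.
Offset 16: leading byte 0xEF = 11101111 → 3-byte char #6 = EF A9 82.
Offset 19: leading byte 0xE1 = 11100001 → 3-byte char #7 = E1 8A A7.
Offset 22: leading byte 0xE2 = 11100010 → 3-byte char #8 = E2 97 A4.
Leading byte 0xE2 = 11100010 matches 1110xxxx → 3-byte sequence.
Byte 1: 0xE2 = 11100010, payload 0010 (4 bits).
Byte 2: 0x97 = 10010111 (10xxxxxx ✓), payload 010111.
Byte 3: 0xA4 = 10100100 (10xxxxxx ✓), payload 100100.
Concatenate: 0010010111100100 = 0x25E4 (16 bits → U+25E4).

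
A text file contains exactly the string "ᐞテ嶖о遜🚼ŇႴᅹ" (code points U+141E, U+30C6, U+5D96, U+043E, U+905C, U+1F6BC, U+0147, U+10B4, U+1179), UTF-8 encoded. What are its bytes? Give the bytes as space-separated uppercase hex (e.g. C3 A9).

U+141E: 3-byte form → E1 90 9E.
U+30C6: 3-byte form → E3 83 86.
U+5D96: 3-byte form → E5 B6 96.
U+043E: 2-byte form → D0 BE.
U+905C: 3-byte form → E9 81 9C.
U+1F6BC: 4-byte form → F0 9F 9A BC.
U+0147: 2-byte form → C5 87.
U+10B4: 3-byte form → E1 82 B4.
U+1179: 3-byte form → E1 85 B9.
Concatenated (26 bytes): E1 90 9E E3 83 86 E5 B6 96 D0 BE E9 81 9C F0 9F 9A BC C5 87 E1 82 B4 E1 85 B9.

E1 90 9E E3 83 86 E5 B6 96 D0 BE E9 81 9C F0 9F 9A BC C5 87 E1 82 B4 E1 85 B9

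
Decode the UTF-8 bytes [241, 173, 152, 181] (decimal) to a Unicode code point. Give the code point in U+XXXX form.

U+6D635

Leading byte 0xF1 = 11110001 matches 11110xxx → 4-byte sequence.
Byte 1: 0xF1 = 11110001, payload 001 (3 bits).
Byte 2: 0xAD = 10101101 (10xxxxxx ✓), payload 101101.
Byte 3: 0x98 = 10011000 (10xxxxxx ✓), payload 011000.
Byte 4: 0xB5 = 10110101 (10xxxxxx ✓), payload 110101.
Concatenate: 001101101011000110101 = 0x6D635 (21 bits → U+6D635).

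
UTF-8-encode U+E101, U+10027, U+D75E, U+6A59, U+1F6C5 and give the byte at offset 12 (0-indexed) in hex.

U+E101 → 3-byte form EE 84 81 at offsets 0–2.
U+10027 → 4-byte form F0 90 80 A7 at offsets 3–6.
U+D75E → 3-byte form ED 9D 9E at offsets 7–9.
U+6A59 → 3-byte form E6 A9 99 at offsets 10–12.
Offset 12 falls in char 4's range; it's byte 3 of E6 A9 99 = 0x99.

0x99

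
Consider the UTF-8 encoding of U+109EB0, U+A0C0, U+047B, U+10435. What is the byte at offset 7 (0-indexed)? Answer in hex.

0xD1

U+109EB0 → 4-byte form F4 89 BA B0 at offsets 0–3.
U+A0C0 → 3-byte form EA 83 80 at offsets 4–6.
U+047B → 2-byte form D1 BB at offsets 7–8.
Offset 7 falls in char 3's range; it's byte 1 of D1 BB = 0xD1.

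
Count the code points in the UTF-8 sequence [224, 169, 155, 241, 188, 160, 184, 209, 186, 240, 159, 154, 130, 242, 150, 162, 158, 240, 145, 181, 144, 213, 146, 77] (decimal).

8

Byte at offset 0: 0xE0 = 11100000 → 3-byte char (#1). Advance 3.
Byte at offset 3: 0xF1 = 11110001 → 4-byte char (#2). Advance 4.
Byte at offset 7: 0xD1 = 11010001 → 2-byte char (#3). Advance 2.
Byte at offset 9: 0xF0 = 11110000 → 4-byte char (#4). Advance 4.
Byte at offset 13: 0xF2 = 11110010 → 4-byte char (#5). Advance 4.
Byte at offset 17: 0xF0 = 11110000 → 4-byte char (#6). Advance 4.
Byte at offset 21: 0xD5 = 11010101 → 2-byte char (#7). Advance 2.
Byte at offset 23: 0x4D = 01001101 → 1-byte char (#8). Advance 1.
Reached end at offset 24 after 8 code points.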